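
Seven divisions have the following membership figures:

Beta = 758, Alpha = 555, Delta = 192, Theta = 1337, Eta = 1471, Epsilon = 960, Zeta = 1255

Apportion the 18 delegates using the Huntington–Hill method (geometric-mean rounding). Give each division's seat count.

With divisor 389: modified quotas Beta 1.949, Alpha 1.427, Delta 0.494, Theta 3.437, Eta 3.781, Epsilon 2.468, Zeta 3.226.
Geometric-mean thresholds: Beta √(1·2)=1.414, Alpha √(1·2)=1.414, Delta (min 1), Theta √(3·4)=3.464, Eta √(3·4)=3.464, Epsilon √(2·3)=2.449, Zeta √(3·4)=3.464.
Each quota rounded against its threshold gives Beta 2, Alpha 2, Delta 1, Theta 3, Eta 4, Epsilon 3, Zeta 3 (total 18).

Beta 2, Alpha 2, Delta 1, Theta 3, Eta 4, Epsilon 3, Zeta 3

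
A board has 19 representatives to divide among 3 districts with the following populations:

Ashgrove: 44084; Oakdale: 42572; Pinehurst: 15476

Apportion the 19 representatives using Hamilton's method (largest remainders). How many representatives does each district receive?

Ashgrove 8, Oakdale 8, Pinehurst 3

Standard divisor: 102132 ÷ 19 ≈ 5375.368.
Standard quotas: Ashgrove 8.2011, Oakdale 7.9198, Pinehurst 2.8791.
Lower quotas: Ashgrove 8, Oakdale 7, Pinehurst 2 (sum 17, leaving 2 seats).
Remainders in descending order: Oakdale 0.9198, Pinehurst 0.8791, Ashgrove 0.2011.
The surplus seats go to Oakdale, Pinehurst.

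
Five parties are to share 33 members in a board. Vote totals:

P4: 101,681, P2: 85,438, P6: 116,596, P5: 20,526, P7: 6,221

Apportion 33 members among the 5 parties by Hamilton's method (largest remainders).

P4 10, P2 8, P6 12, P5 2, P7 1

Standard divisor: 330462 ÷ 33 = 10014.
Standard quotas: P4 10.1539, P2 8.5319, P6 11.6433, P5 2.0497, P7 0.6212.
Lower quotas: P4 10, P2 8, P6 11, P5 2, P7 0 (sum 31, leaving 2 seats).
Remainders in descending order: P6 0.6433, P7 0.6212, P2 0.5319, P4 0.1539, P5 0.0497.
The surplus seats go to P6, P7.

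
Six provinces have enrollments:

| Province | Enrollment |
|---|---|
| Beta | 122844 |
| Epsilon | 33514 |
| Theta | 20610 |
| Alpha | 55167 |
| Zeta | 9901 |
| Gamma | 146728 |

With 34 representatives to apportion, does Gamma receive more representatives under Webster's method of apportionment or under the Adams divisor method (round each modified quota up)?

Webster

Webster: Beta 10, Epsilon 3, Theta 2, Alpha 5, Zeta 1, Gamma 13.
Adams: Beta 11, Epsilon 3, Theta 2, Alpha 5, Zeta 1, Gamma 12.
Gamma gets 13 under Webster and 12 under Adams.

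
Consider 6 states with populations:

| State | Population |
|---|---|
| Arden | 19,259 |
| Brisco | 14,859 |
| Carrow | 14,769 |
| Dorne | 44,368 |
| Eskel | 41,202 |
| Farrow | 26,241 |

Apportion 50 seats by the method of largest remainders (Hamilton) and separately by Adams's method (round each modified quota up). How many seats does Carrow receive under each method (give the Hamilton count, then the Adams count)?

Hamilton: Arden 6, Brisco 5, Carrow 4, Dorne 14, Eskel 13, Farrow 8.
Adams: Arden 6, Brisco 5, Carrow 5, Dorne 13, Eskel 13, Farrow 8.
Carrow gets 4 under Hamilton and 5 under Adams.

4 and 5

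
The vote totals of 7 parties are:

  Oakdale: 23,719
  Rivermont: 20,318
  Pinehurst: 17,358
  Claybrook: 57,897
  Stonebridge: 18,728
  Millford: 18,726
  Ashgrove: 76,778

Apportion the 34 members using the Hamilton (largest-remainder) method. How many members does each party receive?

Oakdale=3, Rivermont=3, Pinehurst=3, Claybrook=8, Stonebridge=3, Millford=3, Ashgrove=11

Total 233524; standard divisor 233524/34 ≈ 6868.353.
Standard quotas: Oakdale 3.4534, Rivermont 2.9582, Pinehurst 2.5272, Claybrook 8.4295, Stonebridge 2.7267, Millford 2.7264, Ashgrove 11.1785.
Lower quotas: Oakdale 3, Rivermont 2, Pinehurst 2, Claybrook 8, Stonebridge 2, Millford 2, Ashgrove 11 (sum 30, leaving 4 seats).
Remainders in descending order: Rivermont 0.9582, Stonebridge 0.7267, Millford 0.7264, Pinehurst 0.5272, Oakdale 0.4534, Claybrook 0.4295, Ashgrove 0.1785.
The surplus seats go to Rivermont, Stonebridge, Millford, Pinehurst.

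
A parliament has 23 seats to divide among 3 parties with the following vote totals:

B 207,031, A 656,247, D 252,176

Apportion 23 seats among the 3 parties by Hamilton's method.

The standard divisor is 1115454/23 = 48498.
Standard quotas: B 4.2689, A 13.5314, D 5.1997.
Lower quotas: B 4, A 13, D 5 (sum 22, leaving 1 seat).
Remainders in descending order: A 0.5314, B 0.2689, D 0.1997.
Largest remainder: A receives the extra seat.

B 4, A 14, D 5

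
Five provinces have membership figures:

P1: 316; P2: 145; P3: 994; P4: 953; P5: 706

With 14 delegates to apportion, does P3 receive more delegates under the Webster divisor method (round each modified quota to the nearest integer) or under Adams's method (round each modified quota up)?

Webster

Webster: P1 1, P2 1, P3 5, P4 4, P5 3.
Adams: P1 2, P2 1, P3 4, P4 4, P5 3.
P3 gets 5 under Webster and 4 under Adams.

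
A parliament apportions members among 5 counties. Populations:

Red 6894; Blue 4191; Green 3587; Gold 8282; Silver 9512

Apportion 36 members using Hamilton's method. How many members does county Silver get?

The standard divisor is 32466/36 ≈ 901.833.
Standard quotas: Red 7.6444, Blue 4.6472, Green 3.9775, Gold 9.1835, Silver 10.5474.
Lower quotas: Red 7, Blue 4, Green 3, Gold 9, Silver 10 (sum 33, leaving 3 seats).
Remainders in descending order: Green 0.9775, Blue 0.6472, Red 0.6444, Silver 0.5474, Gold 0.1835.
The surplus seats go to Green, Blue, Red.
Silver receives 10.

10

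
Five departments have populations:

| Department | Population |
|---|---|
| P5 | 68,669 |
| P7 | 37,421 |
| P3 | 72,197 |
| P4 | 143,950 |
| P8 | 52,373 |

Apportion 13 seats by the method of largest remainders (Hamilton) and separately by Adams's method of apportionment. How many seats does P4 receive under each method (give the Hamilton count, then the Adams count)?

Hamilton: P5 2, P7 1, P3 3, P4 5, P8 2.
Adams: P5 2, P7 2, P3 3, P4 4, P8 2.
P4 gets 5 under Hamilton and 4 under Adams.

5 and 4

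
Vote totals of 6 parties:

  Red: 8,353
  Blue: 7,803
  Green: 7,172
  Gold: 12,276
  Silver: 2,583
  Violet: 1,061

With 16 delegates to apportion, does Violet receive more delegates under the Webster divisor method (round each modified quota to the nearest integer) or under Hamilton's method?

Hamilton

Webster: Red 4, Blue 3, Green 3, Gold 5, Silver 1, Violet 0.
Hamilton: Red 3, Blue 3, Green 3, Gold 5, Silver 1, Violet 1.
Violet gets 0 under Webster and 1 under Hamilton.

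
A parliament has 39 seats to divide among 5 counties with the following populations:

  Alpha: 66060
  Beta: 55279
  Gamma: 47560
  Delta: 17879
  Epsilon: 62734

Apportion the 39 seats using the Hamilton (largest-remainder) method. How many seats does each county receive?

Alpha 10; Beta 9; Gamma 7; Delta 3; Epsilon 10

Standard divisor: 249512 ÷ 39 ≈ 6397.744.
Standard quotas: Alpha 10.3255, Beta 8.6404, Gamma 7.4339, Delta 2.7946, Epsilon 9.8056.
Lower quotas: Alpha 10, Beta 8, Gamma 7, Delta 2, Epsilon 9 (sum 36, leaving 3 seats).
Remainders in descending order: Epsilon 0.8056, Delta 0.7946, Beta 0.6404, Gamma 0.4339, Alpha 0.3255.
The surplus seats go to Epsilon, Delta, Beta.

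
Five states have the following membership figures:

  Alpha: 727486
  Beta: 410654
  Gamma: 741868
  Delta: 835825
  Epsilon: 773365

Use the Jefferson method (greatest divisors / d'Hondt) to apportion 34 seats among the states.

Standard divisor 3489198/34 ≈ 102623.471; standard quotas: Alpha 7.089, Beta 4.002, Gamma 7.229, Delta 8.145, Epsilon 7.536.
Rounding down gives 7, 4, 7, 8, 7 = 33 seats, so the divisor must be adjusted.
With modified divisor 94800: modified quotas Alpha 7.674, Beta 4.332, Gamma 7.826, Delta 8.817, Epsilon 8.158.
Rounding down: Alpha 7, Beta 4, Gamma 7, Delta 8, Epsilon 8 (total 34).

Alpha 7, Beta 4, Gamma 7, Delta 8, Epsilon 8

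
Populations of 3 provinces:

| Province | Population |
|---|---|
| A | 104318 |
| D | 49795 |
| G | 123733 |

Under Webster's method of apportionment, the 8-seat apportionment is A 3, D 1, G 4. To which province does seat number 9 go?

Priority for the next seat is population ÷ (current seats + 0.5).
Priorities: A 29805.143, D 33196.667, G 27496.222.
Highest priority: D.

D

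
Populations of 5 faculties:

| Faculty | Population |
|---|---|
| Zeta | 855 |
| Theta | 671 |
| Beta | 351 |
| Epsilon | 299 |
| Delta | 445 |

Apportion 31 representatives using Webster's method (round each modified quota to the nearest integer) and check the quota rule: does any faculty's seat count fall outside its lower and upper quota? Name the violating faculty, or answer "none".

Standard quotas: Zeta 10.113, Theta 7.936, Beta 4.151, Epsilon 3.536, Delta 5.263.
Webster allocation: Zeta 10, Theta 8, Beta 4, Epsilon 4, Delta 5.
Every allocation lies between the lower and upper quota.

none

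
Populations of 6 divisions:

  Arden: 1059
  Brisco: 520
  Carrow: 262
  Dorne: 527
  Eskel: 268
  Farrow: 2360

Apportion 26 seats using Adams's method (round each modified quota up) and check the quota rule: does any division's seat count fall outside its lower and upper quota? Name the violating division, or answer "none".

Farrow

Standard quotas: Arden 5.511, Brisco 2.706, Carrow 1.363, Dorne 2.743, Eskel 1.395, Farrow 12.282.
Adams allocation: Arden 5, Brisco 3, Carrow 2, Dorne 3, Eskel 2, Farrow 11.
Farrow has quota 12.282 (lower 12, upper 13) but receives 11 — outside the quota interval.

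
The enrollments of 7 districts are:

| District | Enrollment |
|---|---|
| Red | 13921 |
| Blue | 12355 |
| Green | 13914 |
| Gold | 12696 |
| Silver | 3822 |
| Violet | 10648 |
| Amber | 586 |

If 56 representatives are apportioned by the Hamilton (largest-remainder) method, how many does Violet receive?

The standard divisor is 67942/56 ≈ 1213.25.
Standard quotas: Red 11.4741, Blue 10.1834, Green 11.4684, Gold 10.4645, Silver 3.1502, Violet 8.7764, Amber 0.4830.
Lower quotas: Red 11, Blue 10, Green 11, Gold 10, Silver 3, Violet 8, Amber 0 (sum 53, leaving 3 seats).
Remainders in descending order: Violet 0.7764, Amber 0.4830, Red 0.4741, Green 0.4684, Gold 0.4645, Blue 0.1834, Silver 0.1502.
The surplus seats go to Violet, Amber, Red.
Violet receives 9.

9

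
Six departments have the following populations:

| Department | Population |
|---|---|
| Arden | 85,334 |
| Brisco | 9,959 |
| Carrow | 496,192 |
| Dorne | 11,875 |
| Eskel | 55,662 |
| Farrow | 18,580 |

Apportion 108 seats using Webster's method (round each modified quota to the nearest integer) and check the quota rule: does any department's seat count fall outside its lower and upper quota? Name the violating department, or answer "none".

Carrow

Standard quotas: Arden 13.601, Brisco 1.587, Carrow 79.086, Dorne 1.893, Eskel 8.872, Farrow 2.961.
Webster allocation: Arden 14, Brisco 2, Carrow 78, Dorne 2, Eskel 9, Farrow 3.
Carrow has quota 79.086 (lower 79, upper 80) but receives 78 — outside the quota interval.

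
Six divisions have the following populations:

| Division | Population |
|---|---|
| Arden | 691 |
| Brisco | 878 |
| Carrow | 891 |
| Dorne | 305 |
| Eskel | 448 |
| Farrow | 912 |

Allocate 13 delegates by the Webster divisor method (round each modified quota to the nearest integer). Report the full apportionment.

Standard divisor 4125/13 ≈ 317.308; standard quotas: Arden 2.178, Brisco 2.767, Carrow 2.808, Dorne 0.961, Eskel 1.412, Farrow 2.874.
Rounding to the nearest integer gives Arden 2, Brisco 3, Carrow 3, Dorne 1, Eskel 1, Farrow 3 — total 13, matching the house size, so no adjustment is needed.

Arden=2, Brisco=3, Carrow=3, Dorne=1, Eskel=1, Farrow=3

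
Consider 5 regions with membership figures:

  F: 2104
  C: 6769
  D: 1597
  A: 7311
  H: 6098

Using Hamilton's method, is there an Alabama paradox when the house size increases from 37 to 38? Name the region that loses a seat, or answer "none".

At 37 seats: F 3, C 11, D 3, A 11, H 9.
At 38 seats: F 3, C 11, D 2, A 12, H 10.
D drops from 3 to 2.

D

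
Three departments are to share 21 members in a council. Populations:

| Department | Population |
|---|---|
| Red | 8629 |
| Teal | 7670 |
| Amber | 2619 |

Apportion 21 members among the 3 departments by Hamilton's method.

Red 10; Teal 8; Amber 3

Total 18918; standard divisor 18918/21 ≈ 900.857.
Standard quotas: Red 9.5787, Teal 8.5141, Amber 2.9072.
Lower quotas: Red 9, Teal 8, Amber 2 (sum 19, leaving 2 seats).
Remainders in descending order: Amber 0.9072, Red 0.5787, Teal 0.5141.
The surplus seats go to Amber, Red.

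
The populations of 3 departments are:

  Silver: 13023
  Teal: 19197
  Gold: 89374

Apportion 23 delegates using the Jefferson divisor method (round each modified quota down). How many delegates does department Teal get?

3

Standard divisor 121594/23 ≈ 5286.696; standard quotas: Silver 2.463, Teal 3.631, Gold 16.905.
Rounding down gives 2, 3, 16 = 21 seats, so the divisor must be adjusted.
With modified divisor 4900: modified quotas Silver 2.658, Teal 3.918, Gold 18.240.
Rounding down: Silver 2, Teal 3, Gold 18 (total 23).
Teal receives 3.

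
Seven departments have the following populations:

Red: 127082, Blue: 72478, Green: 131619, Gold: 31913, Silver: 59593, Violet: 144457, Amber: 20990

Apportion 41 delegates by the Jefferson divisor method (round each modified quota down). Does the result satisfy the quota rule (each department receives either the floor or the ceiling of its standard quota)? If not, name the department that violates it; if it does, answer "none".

Standard quotas: Red 8.859, Blue 5.053, Green 9.175, Gold 2.225, Silver 4.154, Violet 10.070, Amber 1.463.
Jefferson allocation: Red 9, Blue 5, Green 10, Gold 2, Silver 4, Violet 10, Amber 1.
Every allocation lies between the lower and upper quota.

none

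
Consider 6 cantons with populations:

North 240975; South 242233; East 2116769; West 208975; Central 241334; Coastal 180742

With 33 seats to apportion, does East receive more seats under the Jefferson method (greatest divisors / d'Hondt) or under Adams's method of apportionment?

Jefferson: North 2, South 2, East 23, West 2, Central 2, Coastal 2.
Adams: North 3, South 3, East 20, West 2, Central 3, Coastal 2.
East gets 23 under Jefferson and 20 under Adams.

Jefferson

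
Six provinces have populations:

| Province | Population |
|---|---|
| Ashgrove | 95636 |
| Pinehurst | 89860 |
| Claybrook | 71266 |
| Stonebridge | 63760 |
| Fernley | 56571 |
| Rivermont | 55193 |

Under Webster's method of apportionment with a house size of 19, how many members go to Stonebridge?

3

Standard divisor 432286/19 ≈ 22751.895; standard quotas: Ashgrove 4.203, Pinehurst 3.950, Claybrook 3.132, Stonebridge 2.802, Fernley 2.486, Rivermont 2.426.
Rounding to the nearest integer gives 4, 4, 3, 3, 2, 2 = 18 seats, so the divisor must be adjusted.
With modified divisor 22400: modified quotas Ashgrove 4.269, Pinehurst 4.012, Claybrook 3.182, Stonebridge 2.846, Fernley 2.525, Rivermont 2.464.
Rounding to the nearest integer: Ashgrove 4, Pinehurst 4, Claybrook 3, Stonebridge 3, Fernley 3, Rivermont 2 (total 19).
Stonebridge receives 3.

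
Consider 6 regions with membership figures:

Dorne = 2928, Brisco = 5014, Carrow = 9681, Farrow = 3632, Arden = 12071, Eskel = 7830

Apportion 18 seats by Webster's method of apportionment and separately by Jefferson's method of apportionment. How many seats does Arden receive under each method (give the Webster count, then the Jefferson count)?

Webster: Dorne 1, Brisco 2, Carrow 4, Farrow 2, Arden 5, Eskel 4.
Jefferson: Dorne 1, Brisco 2, Carrow 4, Farrow 1, Arden 6, Eskel 4.
Arden gets 5 under Webster and 6 under Jefferson.

5 and 6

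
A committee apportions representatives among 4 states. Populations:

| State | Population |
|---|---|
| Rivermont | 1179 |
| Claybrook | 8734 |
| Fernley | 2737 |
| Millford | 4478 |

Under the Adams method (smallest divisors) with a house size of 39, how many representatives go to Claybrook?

20

Standard divisor 17128/39 ≈ 439.179; standard quotas: Rivermont 2.685, Claybrook 19.887, Fernley 6.232, Millford 10.196.
Rounding up gives 3, 20, 7, 11 = 41 seats, so the divisor must be adjusted.
With modified divisor 458: modified quotas Rivermont 2.574, Claybrook 19.070, Fernley 5.976, Millford 9.777.
Rounding up: Rivermont 3, Claybrook 20, Fernley 6, Millford 10 (total 39).
Claybrook receives 20.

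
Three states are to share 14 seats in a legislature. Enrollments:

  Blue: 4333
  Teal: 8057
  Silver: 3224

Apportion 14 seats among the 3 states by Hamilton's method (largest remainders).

The standard divisor is 15614/14 ≈ 1115.286.
Standard quotas: Blue 3.8851, Teal 7.2242, Silver 2.8907.
Lower quotas: Blue 3, Teal 7, Silver 2 (sum 12, leaving 2 seats).
Remainders in descending order: Silver 0.8907, Blue 0.8851, Teal 0.2242.
The surplus seats go to Silver, Blue.

Blue 4, Teal 7, Silver 3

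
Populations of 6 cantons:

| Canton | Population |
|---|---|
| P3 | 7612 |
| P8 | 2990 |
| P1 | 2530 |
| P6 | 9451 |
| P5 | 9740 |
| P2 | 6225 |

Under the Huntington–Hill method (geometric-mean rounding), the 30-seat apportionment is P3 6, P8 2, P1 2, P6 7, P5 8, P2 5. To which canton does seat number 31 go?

P6

Priority for the next seat is population ÷ (√(s·(s+1))).
Priorities: P3 1174.557, P8 1220.662, P1 1032.868, P6 1262.943, P5 1147.870, P2 1136.524.
Highest priority: P6.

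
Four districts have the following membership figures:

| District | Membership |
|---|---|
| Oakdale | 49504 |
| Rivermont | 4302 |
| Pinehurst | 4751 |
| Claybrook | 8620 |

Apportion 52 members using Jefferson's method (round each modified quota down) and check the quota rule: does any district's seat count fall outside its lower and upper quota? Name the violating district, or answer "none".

Oakdale

Standard quotas: Oakdale 38.320, Rivermont 3.330, Pinehurst 3.678, Claybrook 6.673.
Jefferson allocation: Oakdale 40, Rivermont 3, Pinehurst 3, Claybrook 6.
Oakdale has quota 38.320 (lower 38, upper 39) but receives 40 — outside the quota interval.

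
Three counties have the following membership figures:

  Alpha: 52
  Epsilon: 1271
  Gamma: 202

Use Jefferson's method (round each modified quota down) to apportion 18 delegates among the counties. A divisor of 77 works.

Alpha=0, Epsilon=16, Gamma=2

With modified divisor 77: modified quotas Alpha 0.675, Epsilon 16.506, Gamma 2.623.
Rounding down: Alpha 0, Epsilon 16, Gamma 2 (total 18).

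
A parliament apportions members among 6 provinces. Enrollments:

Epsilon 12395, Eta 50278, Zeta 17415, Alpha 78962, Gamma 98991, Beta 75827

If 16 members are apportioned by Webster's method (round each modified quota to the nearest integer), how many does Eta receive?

Standard divisor 333868/16 ≈ 20866.75; standard quotas: Epsilon 0.594, Eta 2.409, Zeta 0.835, Alpha 3.784, Gamma 4.744, Beta 3.634.
Rounding to the nearest integer gives 1, 2, 1, 4, 5, 4 = 17 seats, so the divisor must be adjusted.
With modified divisor 21800: modified quotas Epsilon 0.569, Eta 2.306, Zeta 0.799, Alpha 3.622, Gamma 4.541, Beta 3.478.
Rounding to the nearest integer: Epsilon 1, Eta 2, Zeta 1, Alpha 4, Gamma 5, Beta 3 (total 16).
Eta receives 2.

2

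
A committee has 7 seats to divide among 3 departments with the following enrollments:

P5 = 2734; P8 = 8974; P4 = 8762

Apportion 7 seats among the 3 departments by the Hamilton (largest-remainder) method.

Total 20470; standard divisor 20470/7 ≈ 2924.286.
Standard quotas: P5 0.9349, P8 3.0688, P4 2.9963.
Lower quotas: P5 0, P8 3, P4 2 (sum 5, leaving 2 seats).
Remainders in descending order: P4 0.9963, P5 0.9349, P8 0.0688.
The surplus seats go to P4, P5.

P5 1; P8 3; P4 3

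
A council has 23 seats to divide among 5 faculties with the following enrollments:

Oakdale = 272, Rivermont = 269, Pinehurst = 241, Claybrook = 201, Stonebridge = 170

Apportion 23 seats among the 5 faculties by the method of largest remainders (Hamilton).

The standard divisor is 1153/23 ≈ 50.13.
Standard quotas: Oakdale 5.426, Rivermont 5.366, Pinehurst 4.807, Claybrook 4.010, Stonebridge 3.391.
Lower quotas: Oakdale 5, Rivermont 5, Pinehurst 4, Claybrook 4, Stonebridge 3 (sum 21, leaving 2 seats).
Remainders in descending order: Pinehurst 0.807, Oakdale 0.426, Stonebridge 0.391, Rivermont 0.366, Claybrook 0.010.
The surplus seats go to Pinehurst, Oakdale.

Oakdale 6; Rivermont 5; Pinehurst 5; Claybrook 4; Stonebridge 3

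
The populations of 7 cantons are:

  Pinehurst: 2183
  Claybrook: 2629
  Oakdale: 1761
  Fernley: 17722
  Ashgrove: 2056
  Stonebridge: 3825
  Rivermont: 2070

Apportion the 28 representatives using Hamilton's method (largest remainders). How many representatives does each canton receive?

Pinehurst: 2, Claybrook: 2, Oakdale: 2, Fernley: 15, Ashgrove: 2, Stonebridge: 3, Rivermont: 2

Total 32246; standard divisor 32246/28 ≈ 1151.643.
Standard quotas: Pinehurst 1.8956, Claybrook 2.2828, Oakdale 1.5291, Fernley 15.3885, Ashgrove 1.7853, Stonebridge 3.3213, Rivermont 1.7974.
Lower quotas: Pinehurst 1, Claybrook 2, Oakdale 1, Fernley 15, Ashgrove 1, Stonebridge 3, Rivermont 1 (sum 24, leaving 4 seats).
Remainders in descending order: Pinehurst 0.8956, Rivermont 0.7974, Ashgrove 0.7853, Oakdale 0.5291, Fernley 0.3885, Stonebridge 0.3213, Claybrook 0.2828.
The surplus seats go to Pinehurst, Rivermont, Ashgrove, Oakdale.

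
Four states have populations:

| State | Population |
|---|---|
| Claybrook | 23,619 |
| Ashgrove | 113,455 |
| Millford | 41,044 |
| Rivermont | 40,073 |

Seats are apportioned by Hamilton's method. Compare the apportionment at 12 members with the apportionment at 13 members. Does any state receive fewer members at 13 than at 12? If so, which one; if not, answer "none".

Claybrook

At 12 seats: Claybrook 2, Ashgrove 6, Millford 2, Rivermont 2.
At 13 seats: Claybrook 1, Ashgrove 7, Millford 3, Rivermont 2.
Claybrook drops from 2 to 1.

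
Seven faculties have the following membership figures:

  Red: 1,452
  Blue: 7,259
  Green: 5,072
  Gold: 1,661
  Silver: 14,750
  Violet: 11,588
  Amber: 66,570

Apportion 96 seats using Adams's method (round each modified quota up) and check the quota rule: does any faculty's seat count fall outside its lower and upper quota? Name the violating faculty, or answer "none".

Standard quotas: Red 1.286, Blue 6.431, Green 4.494, Gold 1.472, Silver 13.069, Violet 10.267, Amber 58.981.
Adams allocation: Red 2, Blue 7, Green 5, Gold 2, Silver 13, Violet 10, Amber 57.
Amber has quota 58.981 (lower 58, upper 59) but receives 57 — outside the quota interval.

Amber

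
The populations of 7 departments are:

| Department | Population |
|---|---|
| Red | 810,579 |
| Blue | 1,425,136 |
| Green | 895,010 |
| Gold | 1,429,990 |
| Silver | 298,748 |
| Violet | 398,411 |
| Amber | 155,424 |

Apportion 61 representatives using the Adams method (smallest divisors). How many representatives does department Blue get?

15

Standard divisor 5413298/61 ≈ 88742.59; standard quotas: Red 9.134, Blue 16.059, Green 10.085, Gold 16.114, Silver 3.366, Violet 4.490, Amber 1.751.
Rounding up gives 10, 17, 11, 17, 4, 5, 2 = 66 seats, so the divisor must be adjusted.
With modified divisor 95200: modified quotas Red 8.514, Blue 14.970, Green 9.401, Gold 15.021, Silver 3.138, Violet 4.185, Amber 1.633.
Rounding up: Red 9, Blue 15, Green 10, Gold 16, Silver 4, Violet 5, Amber 2 (total 61).
Blue receives 15.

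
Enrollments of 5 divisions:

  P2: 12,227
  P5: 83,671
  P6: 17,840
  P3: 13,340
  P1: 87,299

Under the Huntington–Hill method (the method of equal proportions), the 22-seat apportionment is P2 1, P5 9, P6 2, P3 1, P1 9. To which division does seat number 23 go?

Priority for the next seat is population ÷ (√(s·(s+1))).
Priorities: P2 8645.795, P5 8819.698, P6 7283.150, P3 9432.804, P1 9202.123.
Highest priority: P3.

P3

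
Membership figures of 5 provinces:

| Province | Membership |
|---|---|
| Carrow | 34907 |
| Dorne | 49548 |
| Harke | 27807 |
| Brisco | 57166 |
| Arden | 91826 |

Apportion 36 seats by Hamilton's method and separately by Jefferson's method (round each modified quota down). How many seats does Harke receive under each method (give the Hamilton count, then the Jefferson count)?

Hamilton: Carrow 5, Dorne 7, Harke 4, Brisco 8, Arden 12.
Jefferson: Carrow 5, Dorne 7, Harke 3, Brisco 8, Arden 13.
Harke gets 4 under Hamilton and 3 under Jefferson.

4 and 3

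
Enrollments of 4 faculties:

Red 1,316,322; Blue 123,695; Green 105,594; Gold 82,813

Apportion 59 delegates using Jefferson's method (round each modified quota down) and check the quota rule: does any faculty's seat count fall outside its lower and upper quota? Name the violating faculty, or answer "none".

Standard quotas: Red 47.692, Blue 4.482, Green 3.826, Gold 3.000.
Jefferson allocation: Red 49, Blue 4, Green 3, Gold 3.
Red has quota 47.692 (lower 47, upper 48) but receives 49 — outside the quota interval.

Red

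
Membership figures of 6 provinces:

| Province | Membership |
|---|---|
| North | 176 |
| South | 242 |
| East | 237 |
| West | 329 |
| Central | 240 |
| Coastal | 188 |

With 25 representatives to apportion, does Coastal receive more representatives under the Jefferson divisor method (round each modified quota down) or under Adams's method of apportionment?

Adams

Jefferson: North 3, South 5, East 4, West 6, Central 4, Coastal 3.
Adams: North 3, South 4, East 4, West 6, Central 4, Coastal 4.
Coastal gets 3 under Jefferson and 4 under Adams.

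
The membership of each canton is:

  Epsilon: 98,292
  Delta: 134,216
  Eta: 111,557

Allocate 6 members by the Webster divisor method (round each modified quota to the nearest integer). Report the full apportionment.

Epsilon: 2, Delta: 2, Eta: 2

Standard divisor 344065/6 ≈ 57344.167; standard quotas: Epsilon 1.714, Delta 2.341, Eta 1.945.
Rounding to the nearest integer gives Epsilon 2, Delta 2, Eta 2 — total 6, matching the house size, so no adjustment is needed.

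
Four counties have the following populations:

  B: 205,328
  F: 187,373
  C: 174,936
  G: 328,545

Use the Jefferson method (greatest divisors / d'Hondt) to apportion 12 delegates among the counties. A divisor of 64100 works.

With modified divisor 64100: modified quotas B 3.203, F 2.923, C 2.729, G 5.126.
Rounding down: B 3, F 2, C 2, G 5 (total 12).

B: 3, F: 2, C: 2, G: 5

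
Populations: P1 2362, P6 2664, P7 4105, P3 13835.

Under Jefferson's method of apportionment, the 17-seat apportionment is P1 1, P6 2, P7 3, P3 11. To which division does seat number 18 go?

P1

Priority for the next seat is population ÷ (current seats + 1).
Priorities: P1 1181.000, P6 888.000, P7 1026.250, P3 1152.917.
Highest priority: P1.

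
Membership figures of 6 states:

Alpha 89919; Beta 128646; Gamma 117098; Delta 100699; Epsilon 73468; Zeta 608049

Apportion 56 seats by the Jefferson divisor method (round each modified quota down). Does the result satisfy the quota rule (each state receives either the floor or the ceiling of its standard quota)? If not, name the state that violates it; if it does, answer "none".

Standard quotas: Alpha 4.504, Beta 6.445, Gamma 5.866, Delta 5.045, Epsilon 3.680, Zeta 30.460.
Jefferson allocation: Alpha 4, Beta 6, Gamma 6, Delta 5, Epsilon 3, Zeta 32.
Zeta has quota 30.460 (lower 30, upper 31) but receives 32 — outside the quota interval.

Zeta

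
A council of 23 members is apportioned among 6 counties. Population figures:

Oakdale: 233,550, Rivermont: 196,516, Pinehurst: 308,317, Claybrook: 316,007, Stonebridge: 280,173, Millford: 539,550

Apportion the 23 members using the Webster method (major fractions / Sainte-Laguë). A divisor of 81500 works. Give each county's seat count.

Oakdale 3; Rivermont 2; Pinehurst 4; Claybrook 4; Stonebridge 3; Millford 7

With modified divisor 81500: modified quotas Oakdale 2.866, Rivermont 2.411, Pinehurst 3.783, Claybrook 3.877, Stonebridge 3.438, Millford 6.620.
Rounding to the nearest integer: Oakdale 3, Rivermont 2, Pinehurst 4, Claybrook 4, Stonebridge 3, Millford 7 (total 23).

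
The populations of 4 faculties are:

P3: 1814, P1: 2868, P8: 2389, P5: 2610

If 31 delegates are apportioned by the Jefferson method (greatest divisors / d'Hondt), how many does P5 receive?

Standard divisor 9681/31 ≈ 312.29; standard quotas: P3 5.809, P1 9.184, P8 7.650, P5 8.358.
Rounding down gives 5, 9, 7, 8 = 29 seats, so the divisor must be adjusted.
With modified divisor 294: modified quotas P3 6.170, P1 9.755, P8 8.126, P5 8.878.
Rounding down: P3 6, P1 9, P8 8, P5 8 (total 31).
P5 receives 8.

8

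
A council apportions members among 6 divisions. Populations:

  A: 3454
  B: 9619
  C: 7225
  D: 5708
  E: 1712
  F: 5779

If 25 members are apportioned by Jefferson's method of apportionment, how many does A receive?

2

Standard divisor 33497/25 ≈ 1339.88; standard quotas: A 2.578, B 7.179, C 5.392, D 4.260, E 1.278, F 4.313.
Rounding down gives 2, 7, 5, 4, 1, 4 = 23 seats, so the divisor must be adjusted.
With modified divisor 1180: modified quotas A 2.927, B 8.152, C 6.123, D 4.837, E 1.451, F 4.897.
Rounding down: A 2, B 8, C 6, D 4, E 1, F 4 (total 25).
A receives 2.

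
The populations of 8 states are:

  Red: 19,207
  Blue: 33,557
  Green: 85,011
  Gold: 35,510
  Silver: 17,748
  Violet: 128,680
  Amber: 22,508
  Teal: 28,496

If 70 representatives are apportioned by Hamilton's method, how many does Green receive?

Total 370717; standard divisor 370717/70 ≈ 5295.957.
Standard quotas: Red 3.6267, Blue 6.3363, Green 16.0521, Gold 6.7051, Silver 3.3512, Violet 24.2978, Amber 4.2500, Teal 5.3807.
Lower quotas: Red 3, Blue 6, Green 16, Gold 6, Silver 3, Violet 24, Amber 4, Teal 5 (sum 67, leaving 3 seats).
Remainders in descending order: Gold 0.7051, Red 0.6267, Teal 0.3807, Silver 0.3512, Blue 0.3363, Violet 0.2978, Amber 0.2500, Green 0.0521.
The surplus seats go to Gold, Red, Teal.
Green receives 16.

16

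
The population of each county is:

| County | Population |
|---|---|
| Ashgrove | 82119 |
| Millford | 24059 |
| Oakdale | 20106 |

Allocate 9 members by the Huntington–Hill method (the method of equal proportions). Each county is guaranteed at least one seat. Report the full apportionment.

Ashgrove=6, Millford=2, Oakdale=1

With divisor 14605: modified quotas Ashgrove 5.623, Millford 1.647, Oakdale 1.377.
Geometric-mean thresholds: Ashgrove √(5·6)=5.477, Millford √(1·2)=1.414, Oakdale √(1·2)=1.414.
Each quota rounded against its threshold gives Ashgrove 6, Millford 2, Oakdale 1 (total 9).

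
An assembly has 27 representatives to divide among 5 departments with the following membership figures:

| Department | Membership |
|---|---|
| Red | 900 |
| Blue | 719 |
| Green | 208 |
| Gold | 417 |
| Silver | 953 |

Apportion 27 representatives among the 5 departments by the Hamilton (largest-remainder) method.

Standard divisor: 3197 ÷ 27 ≈ 118.407.
Standard quotas: Red 7.601, Blue 6.072, Green 1.757, Gold 3.522, Silver 8.048.
Lower quotas: Red 7, Blue 6, Green 1, Gold 3, Silver 8 (sum 25, leaving 2 seats).
Remainders in descending order: Green 0.757, Red 0.601, Gold 0.522, Blue 0.072, Silver 0.048.
Largest remainders: Green, Red receive the extra seats.

Red 8; Blue 6; Green 2; Gold 3; Silver 8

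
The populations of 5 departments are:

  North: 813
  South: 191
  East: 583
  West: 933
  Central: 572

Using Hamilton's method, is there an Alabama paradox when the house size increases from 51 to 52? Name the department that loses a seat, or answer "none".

At 51 seats: North 13, South 3, East 10, West 15, Central 10.
At 52 seats: North 14, South 3, East 10, West 16, Central 9.
Central drops from 10 to 9.

Central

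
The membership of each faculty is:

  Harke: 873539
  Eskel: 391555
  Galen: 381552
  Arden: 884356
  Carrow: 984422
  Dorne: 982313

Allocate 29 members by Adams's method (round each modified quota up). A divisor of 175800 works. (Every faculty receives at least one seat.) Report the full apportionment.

Harke=5, Eskel=3, Galen=3, Arden=6, Carrow=6, Dorne=6

With modified divisor 175800: modified quotas Harke 4.969, Eskel 2.227, Galen 2.170, Arden 5.030, Carrow 5.600, Dorne 5.588.
Rounding up: Harke 5, Eskel 3, Galen 3, Arden 6, Carrow 6, Dorne 6 (total 29).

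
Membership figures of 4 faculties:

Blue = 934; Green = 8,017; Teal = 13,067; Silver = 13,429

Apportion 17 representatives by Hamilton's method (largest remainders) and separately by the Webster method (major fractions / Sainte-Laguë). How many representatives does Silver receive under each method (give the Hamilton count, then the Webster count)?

Hamilton: Blue 1, Green 4, Teal 6, Silver 6.
Webster: Blue 0, Green 4, Teal 6, Silver 7.
Silver gets 6 under Hamilton and 7 under Webster.

6 and 7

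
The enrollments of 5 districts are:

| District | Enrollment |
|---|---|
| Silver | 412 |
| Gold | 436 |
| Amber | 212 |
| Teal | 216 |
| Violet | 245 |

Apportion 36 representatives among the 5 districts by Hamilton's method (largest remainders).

Standard divisor: 1521 ÷ 36 ≈ 42.25.
Standard quotas: Silver 9.751, Gold 10.320, Amber 5.018, Teal 5.112, Violet 5.799.
Lower quotas: Silver 9, Gold 10, Amber 5, Teal 5, Violet 5 (sum 34, leaving 2 seats).
Remainders in descending order: Violet 0.799, Silver 0.751, Gold 0.320, Teal 0.112, Amber 0.018.
Largest remainders: Violet, Silver receive the extra seats.

Silver=10; Gold=10; Amber=5; Teal=5; Violet=6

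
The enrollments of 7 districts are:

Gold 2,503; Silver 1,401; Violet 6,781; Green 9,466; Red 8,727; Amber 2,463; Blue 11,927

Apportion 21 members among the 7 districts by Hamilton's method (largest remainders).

Gold 1, Silver 1, Violet 3, Green 5, Red 4, Amber 1, Blue 6

Standard divisor: 43268 ÷ 21 ≈ 2060.381.
Standard quotas: Gold 1.2148, Silver 0.6800, Violet 3.2911, Green 4.5943, Red 4.2356, Amber 1.1954, Blue 5.7887.
Lower quotas: Gold 1, Silver 0, Violet 3, Green 4, Red 4, Amber 1, Blue 5 (sum 18, leaving 3 seats).
Remainders in descending order: Blue 0.7887, Silver 0.6800, Green 0.5943, Violet 0.2911, Red 0.2356, Gold 0.2148, Amber 0.1954.
Largest remainders: Blue, Silver, Green receive the extra seats.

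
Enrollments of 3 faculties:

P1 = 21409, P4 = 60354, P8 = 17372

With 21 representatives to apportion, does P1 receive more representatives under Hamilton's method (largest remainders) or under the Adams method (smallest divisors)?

Hamilton: P1 4, P4 13, P8 4.
Adams: P1 5, P4 12, P8 4.
P1 gets 4 under Hamilton and 5 under Adams.

Adams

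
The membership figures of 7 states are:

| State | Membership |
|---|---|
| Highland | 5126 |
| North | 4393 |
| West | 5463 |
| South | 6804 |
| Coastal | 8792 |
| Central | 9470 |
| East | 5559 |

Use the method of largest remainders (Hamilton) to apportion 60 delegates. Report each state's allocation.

Highland: 7; North: 6; West: 7; South: 9; Coastal: 12; Central: 12; East: 7

Standard divisor: 45607 ÷ 60 ≈ 760.117.
Standard quotas: Highland 6.7437, North 5.7794, West 7.1871, South 8.9513, Coastal 11.5666, Central 12.4586, East 7.3134.
Lower quotas: Highland 6, North 5, West 7, South 8, Coastal 11, Central 12, East 7 (sum 56, leaving 4 seats).
Remainders in descending order: South 0.9513, North 0.7794, Highland 0.7437, Coastal 0.5666, Central 0.4586, East 0.3134, West 0.1871.
Largest remainders: South, North, Highland, Coastal receive the extra seats.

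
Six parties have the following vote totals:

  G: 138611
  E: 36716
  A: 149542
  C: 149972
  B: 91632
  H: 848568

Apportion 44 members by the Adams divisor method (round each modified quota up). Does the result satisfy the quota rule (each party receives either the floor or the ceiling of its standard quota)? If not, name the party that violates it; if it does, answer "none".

H

Standard quotas: G 4.310, E 1.142, A 4.650, C 4.663, B 2.849, H 26.386.
Adams allocation: G 4, E 2, A 5, C 5, B 3, H 25.
H has quota 26.386 (lower 26, upper 27) but receives 25 — outside the quota interval.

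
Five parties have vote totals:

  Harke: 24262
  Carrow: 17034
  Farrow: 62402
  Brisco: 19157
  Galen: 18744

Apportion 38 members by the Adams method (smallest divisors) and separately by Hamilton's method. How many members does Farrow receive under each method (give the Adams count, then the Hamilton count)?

16 and 17

Adams: Harke 7, Carrow 5, Farrow 16, Brisco 5, Galen 5.
Hamilton: Harke 6, Carrow 5, Farrow 17, Brisco 5, Galen 5.
Farrow gets 16 under Adams and 17 under Hamilton.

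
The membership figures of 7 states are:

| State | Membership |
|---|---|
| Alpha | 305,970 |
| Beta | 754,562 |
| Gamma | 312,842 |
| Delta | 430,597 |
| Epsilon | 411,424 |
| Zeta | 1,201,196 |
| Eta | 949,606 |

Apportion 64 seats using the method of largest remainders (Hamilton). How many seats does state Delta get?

Total 4366197; standard divisor 4366197/64 ≈ 68221.828.
Standard quotas: Alpha 4.4849, Beta 11.0604, Gamma 4.5857, Delta 6.3117, Epsilon 6.0307, Zeta 17.6072, Eta 13.9194.
Lower quotas: Alpha 4, Beta 11, Gamma 4, Delta 6, Epsilon 6, Zeta 17, Eta 13 (sum 61, leaving 3 seats).
Remainders in descending order: Eta 0.9194, Zeta 0.6072, Gamma 0.5857, Alpha 0.4849, Delta 0.3117, Beta 0.0604, Epsilon 0.0307.
The surplus seats go to Eta, Zeta, Gamma.
Delta receives 6.

6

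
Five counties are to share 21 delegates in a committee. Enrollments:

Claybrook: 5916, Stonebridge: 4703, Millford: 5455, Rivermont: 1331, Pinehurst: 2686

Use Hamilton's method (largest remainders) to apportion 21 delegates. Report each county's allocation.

Claybrook: 6, Stonebridge: 5, Millford: 6, Rivermont: 1, Pinehurst: 3

The standard divisor is 20091/21 ≈ 956.714.
Standard quotas: Claybrook 6.1837, Stonebridge 4.9158, Millford 5.7018, Rivermont 1.3912, Pinehurst 2.8075.
Lower quotas: Claybrook 6, Stonebridge 4, Millford 5, Rivermont 1, Pinehurst 2 (sum 18, leaving 3 seats).
Remainders in descending order: Stonebridge 0.9158, Pinehurst 0.8075, Millford 0.7018, Rivermont 0.3912, Claybrook 0.1837.
The surplus seats go to Stonebridge, Pinehurst, Millford.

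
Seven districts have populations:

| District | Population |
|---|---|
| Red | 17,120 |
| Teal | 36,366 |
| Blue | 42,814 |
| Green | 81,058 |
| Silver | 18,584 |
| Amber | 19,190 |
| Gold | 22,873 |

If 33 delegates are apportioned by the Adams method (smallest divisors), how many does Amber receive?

Standard divisor 238005/33 ≈ 7212.273; standard quotas: Red 2.374, Teal 5.042, Blue 5.936, Green 11.239, Silver 2.577, Amber 2.661, Gold 3.171.
Rounding up gives 3, 6, 6, 12, 3, 3, 4 = 37 seats, so the divisor must be adjusted.
With modified divisor 8300: modified quotas Red 2.063, Teal 4.381, Blue 5.158, Green 9.766, Silver 2.239, Amber 2.312, Gold 2.756.
Rounding up: Red 3, Teal 5, Blue 6, Green 10, Silver 3, Amber 3, Gold 3 (total 33).
Amber receives 3.

3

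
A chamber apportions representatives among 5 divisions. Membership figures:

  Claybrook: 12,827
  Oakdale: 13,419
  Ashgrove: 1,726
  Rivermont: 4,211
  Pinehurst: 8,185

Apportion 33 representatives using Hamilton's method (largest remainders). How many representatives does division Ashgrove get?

Total 40368; standard divisor 40368/33 ≈ 1223.273.
Standard quotas: Claybrook 10.4858, Oakdale 10.9698, Ashgrove 1.4110, Rivermont 3.4424, Pinehurst 6.6911.
Lower quotas: Claybrook 10, Oakdale 10, Ashgrove 1, Rivermont 3, Pinehurst 6 (sum 30, leaving 3 seats).
Remainders in descending order: Oakdale 0.9698, Pinehurst 0.6911, Claybrook 0.4858, Rivermont 0.4424, Ashgrove 0.4110.
The surplus seats go to Oakdale, Pinehurst, Claybrook.
Ashgrove receives 1.

1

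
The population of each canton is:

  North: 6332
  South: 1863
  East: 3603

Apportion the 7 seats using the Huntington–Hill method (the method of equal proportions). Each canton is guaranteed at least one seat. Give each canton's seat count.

North=4, South=1, East=2

With divisor 1649: modified quotas North 3.840, South 1.130, East 2.185.
Geometric-mean thresholds: North √(3·4)=3.464, South √(1·2)=1.414, East √(2·3)=2.449.
Each quota rounded against its threshold gives North 4, South 1, East 2 (total 7).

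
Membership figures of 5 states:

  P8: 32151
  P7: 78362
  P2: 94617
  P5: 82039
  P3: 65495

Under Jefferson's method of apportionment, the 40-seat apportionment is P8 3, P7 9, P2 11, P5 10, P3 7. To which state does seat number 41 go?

P3

Priority for the next seat is population ÷ (current seats + 1).
Priorities: P8 8037.750, P7 7836.200, P2 7884.750, P5 7458.091, P3 8186.875.
Highest priority: P3.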